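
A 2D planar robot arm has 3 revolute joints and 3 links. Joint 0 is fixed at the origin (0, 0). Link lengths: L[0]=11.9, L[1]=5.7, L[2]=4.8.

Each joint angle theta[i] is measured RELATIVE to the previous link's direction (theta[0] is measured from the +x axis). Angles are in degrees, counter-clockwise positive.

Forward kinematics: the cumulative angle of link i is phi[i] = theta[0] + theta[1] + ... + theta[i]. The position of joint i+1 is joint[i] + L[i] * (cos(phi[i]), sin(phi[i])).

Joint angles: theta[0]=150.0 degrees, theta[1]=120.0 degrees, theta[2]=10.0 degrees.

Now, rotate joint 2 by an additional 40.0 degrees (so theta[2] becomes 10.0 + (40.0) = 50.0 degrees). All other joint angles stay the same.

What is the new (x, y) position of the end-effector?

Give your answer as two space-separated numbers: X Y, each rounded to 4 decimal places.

Answer: -6.6287 -2.8354

Derivation:
joint[0] = (0.0000, 0.0000)  (base)
link 0: phi[0] = 150 = 150 deg
  cos(150 deg) = -0.8660, sin(150 deg) = 0.5000
  joint[1] = (0.0000, 0.0000) + 11.9 * (-0.8660, 0.5000) = (0.0000 + -10.3057, 0.0000 + 5.9500) = (-10.3057, 5.9500)
link 1: phi[1] = 150 + 120 = 270 deg
  cos(270 deg) = -0.0000, sin(270 deg) = -1.0000
  joint[2] = (-10.3057, 5.9500) + 5.7 * (-0.0000, -1.0000) = (-10.3057 + -0.0000, 5.9500 + -5.7000) = (-10.3057, 0.2500)
link 2: phi[2] = 150 + 120 + 50 = 320 deg
  cos(320 deg) = 0.7660, sin(320 deg) = -0.6428
  joint[3] = (-10.3057, 0.2500) + 4.8 * (0.7660, -0.6428) = (-10.3057 + 3.6770, 0.2500 + -3.0854) = (-6.6287, -2.8354)
End effector: (-6.6287, -2.8354)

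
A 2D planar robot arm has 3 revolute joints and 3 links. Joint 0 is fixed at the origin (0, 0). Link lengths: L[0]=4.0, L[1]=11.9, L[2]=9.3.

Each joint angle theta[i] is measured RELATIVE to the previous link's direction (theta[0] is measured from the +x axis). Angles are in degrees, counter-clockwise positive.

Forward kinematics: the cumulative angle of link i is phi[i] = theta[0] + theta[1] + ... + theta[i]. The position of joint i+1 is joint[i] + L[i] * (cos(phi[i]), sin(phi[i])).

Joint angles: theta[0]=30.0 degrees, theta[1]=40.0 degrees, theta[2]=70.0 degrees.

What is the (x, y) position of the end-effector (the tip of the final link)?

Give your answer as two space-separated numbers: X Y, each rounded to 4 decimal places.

joint[0] = (0.0000, 0.0000)  (base)
link 0: phi[0] = 30 = 30 deg
  cos(30 deg) = 0.8660, sin(30 deg) = 0.5000
  joint[1] = (0.0000, 0.0000) + 4 * (0.8660, 0.5000) = (0.0000 + 3.4641, 0.0000 + 2.0000) = (3.4641, 2.0000)
link 1: phi[1] = 30 + 40 = 70 deg
  cos(70 deg) = 0.3420, sin(70 deg) = 0.9397
  joint[2] = (3.4641, 2.0000) + 11.9 * (0.3420, 0.9397) = (3.4641 + 4.0700, 2.0000 + 11.1823) = (7.5341, 13.1823)
link 2: phi[2] = 30 + 40 + 70 = 140 deg
  cos(140 deg) = -0.7660, sin(140 deg) = 0.6428
  joint[3] = (7.5341, 13.1823) + 9.3 * (-0.7660, 0.6428) = (7.5341 + -7.1242, 13.1823 + 5.9779) = (0.4099, 19.1603)
End effector: (0.4099, 19.1603)

Answer: 0.4099 19.1603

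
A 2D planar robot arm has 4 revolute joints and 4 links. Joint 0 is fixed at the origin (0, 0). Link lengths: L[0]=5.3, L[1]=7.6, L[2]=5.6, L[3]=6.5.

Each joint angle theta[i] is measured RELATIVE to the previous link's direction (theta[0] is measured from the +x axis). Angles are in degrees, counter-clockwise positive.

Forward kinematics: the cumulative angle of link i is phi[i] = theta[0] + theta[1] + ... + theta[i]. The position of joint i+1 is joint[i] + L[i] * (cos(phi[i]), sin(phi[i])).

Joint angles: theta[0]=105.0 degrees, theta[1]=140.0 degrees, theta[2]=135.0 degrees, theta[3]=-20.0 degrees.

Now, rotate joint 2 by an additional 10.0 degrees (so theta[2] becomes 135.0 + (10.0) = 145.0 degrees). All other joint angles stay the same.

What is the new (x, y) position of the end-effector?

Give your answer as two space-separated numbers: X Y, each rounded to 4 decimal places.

joint[0] = (0.0000, 0.0000)  (base)
link 0: phi[0] = 105 = 105 deg
  cos(105 deg) = -0.2588, sin(105 deg) = 0.9659
  joint[1] = (0.0000, 0.0000) + 5.3 * (-0.2588, 0.9659) = (0.0000 + -1.3717, 0.0000 + 5.1194) = (-1.3717, 5.1194)
link 1: phi[1] = 105 + 140 = 245 deg
  cos(245 deg) = -0.4226, sin(245 deg) = -0.9063
  joint[2] = (-1.3717, 5.1194) + 7.6 * (-0.4226, -0.9063) = (-1.3717 + -3.2119, 5.1194 + -6.8879) = (-4.5836, -1.7685)
link 2: phi[2] = 105 + 140 + 145 = 390 deg
  cos(390 deg) = 0.8660, sin(390 deg) = 0.5000
  joint[3] = (-4.5836, -1.7685) + 5.6 * (0.8660, 0.5000) = (-4.5836 + 4.8497, -1.7685 + 2.8000) = (0.2661, 1.0315)
link 3: phi[3] = 105 + 140 + 145 + -20 = 370 deg
  cos(370 deg) = 0.9848, sin(370 deg) = 0.1736
  joint[4] = (0.2661, 1.0315) + 6.5 * (0.9848, 0.1736) = (0.2661 + 6.4013, 1.0315 + 1.1287) = (6.6674, 2.1602)
End effector: (6.6674, 2.1602)

Answer: 6.6674 2.1602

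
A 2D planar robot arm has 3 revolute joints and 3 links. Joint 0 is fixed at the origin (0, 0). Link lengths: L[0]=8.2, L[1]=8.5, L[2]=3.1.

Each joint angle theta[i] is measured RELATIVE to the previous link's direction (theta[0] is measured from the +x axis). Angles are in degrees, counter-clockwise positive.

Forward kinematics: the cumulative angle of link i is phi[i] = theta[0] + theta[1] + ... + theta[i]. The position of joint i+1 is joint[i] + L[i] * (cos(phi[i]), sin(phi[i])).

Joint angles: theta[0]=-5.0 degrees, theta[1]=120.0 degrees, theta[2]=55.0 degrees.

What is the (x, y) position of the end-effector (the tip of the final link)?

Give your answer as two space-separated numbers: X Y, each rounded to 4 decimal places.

joint[0] = (0.0000, 0.0000)  (base)
link 0: phi[0] = -5 = -5 deg
  cos(-5 deg) = 0.9962, sin(-5 deg) = -0.0872
  joint[1] = (0.0000, 0.0000) + 8.2 * (0.9962, -0.0872) = (0.0000 + 8.1688, 0.0000 + -0.7147) = (8.1688, -0.7147)
link 1: phi[1] = -5 + 120 = 115 deg
  cos(115 deg) = -0.4226, sin(115 deg) = 0.9063
  joint[2] = (8.1688, -0.7147) + 8.5 * (-0.4226, 0.9063) = (8.1688 + -3.5923, -0.7147 + 7.7036) = (4.5765, 6.9889)
link 2: phi[2] = -5 + 120 + 55 = 170 deg
  cos(170 deg) = -0.9848, sin(170 deg) = 0.1736
  joint[3] = (4.5765, 6.9889) + 3.1 * (-0.9848, 0.1736) = (4.5765 + -3.0529, 6.9889 + 0.5383) = (1.5236, 7.5272)
End effector: (1.5236, 7.5272)

Answer: 1.5236 7.5272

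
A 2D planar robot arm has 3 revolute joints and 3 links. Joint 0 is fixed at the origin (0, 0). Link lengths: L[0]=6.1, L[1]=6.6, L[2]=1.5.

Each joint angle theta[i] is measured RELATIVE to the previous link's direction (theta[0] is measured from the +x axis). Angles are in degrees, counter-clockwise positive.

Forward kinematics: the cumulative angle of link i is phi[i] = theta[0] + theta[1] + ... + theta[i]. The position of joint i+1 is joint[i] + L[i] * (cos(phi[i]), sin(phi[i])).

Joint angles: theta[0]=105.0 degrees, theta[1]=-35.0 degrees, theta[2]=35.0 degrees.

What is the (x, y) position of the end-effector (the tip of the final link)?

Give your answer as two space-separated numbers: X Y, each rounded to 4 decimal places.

Answer: 0.2903 13.5430

Derivation:
joint[0] = (0.0000, 0.0000)  (base)
link 0: phi[0] = 105 = 105 deg
  cos(105 deg) = -0.2588, sin(105 deg) = 0.9659
  joint[1] = (0.0000, 0.0000) + 6.1 * (-0.2588, 0.9659) = (0.0000 + -1.5788, 0.0000 + 5.8921) = (-1.5788, 5.8921)
link 1: phi[1] = 105 + -35 = 70 deg
  cos(70 deg) = 0.3420, sin(70 deg) = 0.9397
  joint[2] = (-1.5788, 5.8921) + 6.6 * (0.3420, 0.9397) = (-1.5788 + 2.2573, 5.8921 + 6.2020) = (0.6785, 12.0941)
link 2: phi[2] = 105 + -35 + 35 = 105 deg
  cos(105 deg) = -0.2588, sin(105 deg) = 0.9659
  joint[3] = (0.6785, 12.0941) + 1.5 * (-0.2588, 0.9659) = (0.6785 + -0.3882, 12.0941 + 1.4489) = (0.2903, 13.5430)
End effector: (0.2903, 13.5430)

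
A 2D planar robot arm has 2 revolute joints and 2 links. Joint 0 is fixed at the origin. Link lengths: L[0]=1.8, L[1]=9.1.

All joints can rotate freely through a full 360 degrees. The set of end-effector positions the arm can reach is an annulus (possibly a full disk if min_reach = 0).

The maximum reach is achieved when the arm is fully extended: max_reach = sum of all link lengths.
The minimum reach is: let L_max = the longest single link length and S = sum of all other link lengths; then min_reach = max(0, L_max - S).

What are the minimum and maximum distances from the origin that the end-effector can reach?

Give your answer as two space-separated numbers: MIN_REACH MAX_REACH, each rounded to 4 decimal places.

Answer: 7.3000 10.9000

Derivation:
Link lengths: [1.8, 9.1]
max_reach = 1.8 + 9.1 = 10.9
L_max = max([1.8, 9.1]) = 9.1
S (sum of others) = 10.9 - 9.1 = 1.8
min_reach = max(0, 9.1 - 1.8) = max(0, 7.3) = 7.3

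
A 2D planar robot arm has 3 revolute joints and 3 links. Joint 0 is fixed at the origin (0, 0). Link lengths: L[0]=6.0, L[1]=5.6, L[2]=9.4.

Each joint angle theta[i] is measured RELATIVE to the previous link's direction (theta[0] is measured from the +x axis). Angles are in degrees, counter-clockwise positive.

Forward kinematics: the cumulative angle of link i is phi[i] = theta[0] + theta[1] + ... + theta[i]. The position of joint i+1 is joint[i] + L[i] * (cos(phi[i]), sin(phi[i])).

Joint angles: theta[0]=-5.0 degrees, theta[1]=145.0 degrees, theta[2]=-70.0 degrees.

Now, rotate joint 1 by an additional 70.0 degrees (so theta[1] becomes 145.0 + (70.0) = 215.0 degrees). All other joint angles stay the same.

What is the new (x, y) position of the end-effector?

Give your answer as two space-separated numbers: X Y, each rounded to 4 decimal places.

joint[0] = (0.0000, 0.0000)  (base)
link 0: phi[0] = -5 = -5 deg
  cos(-5 deg) = 0.9962, sin(-5 deg) = -0.0872
  joint[1] = (0.0000, 0.0000) + 6 * (0.9962, -0.0872) = (0.0000 + 5.9772, 0.0000 + -0.5229) = (5.9772, -0.5229)
link 1: phi[1] = -5 + 215 = 210 deg
  cos(210 deg) = -0.8660, sin(210 deg) = -0.5000
  joint[2] = (5.9772, -0.5229) + 5.6 * (-0.8660, -0.5000) = (5.9772 + -4.8497, -0.5229 + -2.8000) = (1.1274, -3.3229)
link 2: phi[2] = -5 + 215 + -70 = 140 deg
  cos(140 deg) = -0.7660, sin(140 deg) = 0.6428
  joint[3] = (1.1274, -3.3229) + 9.4 * (-0.7660, 0.6428) = (1.1274 + -7.2008, -3.3229 + 6.0422) = (-6.0734, 2.7193)
End effector: (-6.0734, 2.7193)

Answer: -6.0734 2.7193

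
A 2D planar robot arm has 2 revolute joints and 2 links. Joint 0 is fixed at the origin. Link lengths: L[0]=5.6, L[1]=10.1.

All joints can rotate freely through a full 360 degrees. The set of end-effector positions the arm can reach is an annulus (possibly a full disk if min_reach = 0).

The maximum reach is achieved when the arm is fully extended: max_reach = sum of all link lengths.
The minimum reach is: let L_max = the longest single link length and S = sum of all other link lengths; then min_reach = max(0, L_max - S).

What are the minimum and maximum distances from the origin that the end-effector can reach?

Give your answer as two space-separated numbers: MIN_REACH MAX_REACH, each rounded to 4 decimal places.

Link lengths: [5.6, 10.1]
max_reach = 5.6 + 10.1 = 15.7
L_max = max([5.6, 10.1]) = 10.1
S (sum of others) = 15.7 - 10.1 = 5.6
min_reach = max(0, 10.1 - 5.6) = max(0, 4.5) = 4.5

Answer: 4.5000 15.7000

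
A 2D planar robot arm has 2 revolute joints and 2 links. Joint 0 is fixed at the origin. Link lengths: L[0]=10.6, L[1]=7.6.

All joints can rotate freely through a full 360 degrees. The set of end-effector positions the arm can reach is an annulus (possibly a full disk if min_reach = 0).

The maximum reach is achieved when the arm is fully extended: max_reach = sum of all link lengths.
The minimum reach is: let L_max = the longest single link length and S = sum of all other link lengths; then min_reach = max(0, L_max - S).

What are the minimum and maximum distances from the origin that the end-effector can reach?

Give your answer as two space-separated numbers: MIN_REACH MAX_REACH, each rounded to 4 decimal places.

Answer: 3.0000 18.2000

Derivation:
Link lengths: [10.6, 7.6]
max_reach = 10.6 + 7.6 = 18.2
L_max = max([10.6, 7.6]) = 10.6
S (sum of others) = 18.2 - 10.6 = 7.6
min_reach = max(0, 10.6 - 7.6) = max(0, 3) = 3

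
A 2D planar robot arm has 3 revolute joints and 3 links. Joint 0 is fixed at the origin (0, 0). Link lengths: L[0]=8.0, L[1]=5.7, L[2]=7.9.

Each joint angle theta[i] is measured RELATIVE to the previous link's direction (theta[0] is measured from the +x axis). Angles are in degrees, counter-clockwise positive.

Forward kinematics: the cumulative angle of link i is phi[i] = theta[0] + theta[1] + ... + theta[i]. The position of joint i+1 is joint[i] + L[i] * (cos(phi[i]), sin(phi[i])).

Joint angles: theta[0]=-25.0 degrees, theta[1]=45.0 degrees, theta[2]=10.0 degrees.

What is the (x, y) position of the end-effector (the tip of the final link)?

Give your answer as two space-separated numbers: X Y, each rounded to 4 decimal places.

joint[0] = (0.0000, 0.0000)  (base)
link 0: phi[0] = -25 = -25 deg
  cos(-25 deg) = 0.9063, sin(-25 deg) = -0.4226
  joint[1] = (0.0000, 0.0000) + 8 * (0.9063, -0.4226) = (0.0000 + 7.2505, 0.0000 + -3.3809) = (7.2505, -3.3809)
link 1: phi[1] = -25 + 45 = 20 deg
  cos(20 deg) = 0.9397, sin(20 deg) = 0.3420
  joint[2] = (7.2505, -3.3809) + 5.7 * (0.9397, 0.3420) = (7.2505 + 5.3562, -3.3809 + 1.9495) = (12.6067, -1.4314)
link 2: phi[2] = -25 + 45 + 10 = 30 deg
  cos(30 deg) = 0.8660, sin(30 deg) = 0.5000
  joint[3] = (12.6067, -1.4314) + 7.9 * (0.8660, 0.5000) = (12.6067 + 6.8416, -1.4314 + 3.9500) = (19.4483, 2.5186)
End effector: (19.4483, 2.5186)

Answer: 19.4483 2.5186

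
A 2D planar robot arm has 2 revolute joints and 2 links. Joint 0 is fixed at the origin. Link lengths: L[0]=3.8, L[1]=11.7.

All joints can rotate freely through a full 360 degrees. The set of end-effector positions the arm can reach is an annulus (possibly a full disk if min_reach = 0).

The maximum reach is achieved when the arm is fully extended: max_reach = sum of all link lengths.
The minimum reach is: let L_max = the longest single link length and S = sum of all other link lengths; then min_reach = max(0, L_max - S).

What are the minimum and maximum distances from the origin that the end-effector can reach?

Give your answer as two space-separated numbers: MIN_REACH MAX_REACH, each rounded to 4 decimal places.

Answer: 7.9000 15.5000

Derivation:
Link lengths: [3.8, 11.7]
max_reach = 3.8 + 11.7 = 15.5
L_max = max([3.8, 11.7]) = 11.7
S (sum of others) = 15.5 - 11.7 = 3.8
min_reach = max(0, 11.7 - 3.8) = max(0, 7.9) = 7.9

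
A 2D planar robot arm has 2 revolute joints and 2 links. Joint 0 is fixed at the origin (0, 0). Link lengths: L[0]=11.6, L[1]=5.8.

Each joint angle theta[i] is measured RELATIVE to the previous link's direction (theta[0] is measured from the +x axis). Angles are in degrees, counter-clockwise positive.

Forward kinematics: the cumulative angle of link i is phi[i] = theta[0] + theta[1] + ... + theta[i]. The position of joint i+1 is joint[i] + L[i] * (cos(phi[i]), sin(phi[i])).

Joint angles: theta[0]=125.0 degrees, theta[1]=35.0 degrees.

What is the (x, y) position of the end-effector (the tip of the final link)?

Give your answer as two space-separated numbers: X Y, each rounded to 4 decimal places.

joint[0] = (0.0000, 0.0000)  (base)
link 0: phi[0] = 125 = 125 deg
  cos(125 deg) = -0.5736, sin(125 deg) = 0.8192
  joint[1] = (0.0000, 0.0000) + 11.6 * (-0.5736, 0.8192) = (0.0000 + -6.6535, 0.0000 + 9.5022) = (-6.6535, 9.5022)
link 1: phi[1] = 125 + 35 = 160 deg
  cos(160 deg) = -0.9397, sin(160 deg) = 0.3420
  joint[2] = (-6.6535, 9.5022) + 5.8 * (-0.9397, 0.3420) = (-6.6535 + -5.4502, 9.5022 + 1.9837) = (-12.1037, 11.4859)
End effector: (-12.1037, 11.4859)

Answer: -12.1037 11.4859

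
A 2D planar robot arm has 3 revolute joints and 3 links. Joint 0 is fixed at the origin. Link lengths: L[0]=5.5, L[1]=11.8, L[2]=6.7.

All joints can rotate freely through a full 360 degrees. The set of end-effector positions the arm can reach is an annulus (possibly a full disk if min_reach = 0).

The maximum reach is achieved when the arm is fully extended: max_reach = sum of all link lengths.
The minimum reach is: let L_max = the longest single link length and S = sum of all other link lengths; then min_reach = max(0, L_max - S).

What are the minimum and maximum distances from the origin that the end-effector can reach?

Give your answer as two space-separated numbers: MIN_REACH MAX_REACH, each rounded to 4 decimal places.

Link lengths: [5.5, 11.8, 6.7]
max_reach = 5.5 + 11.8 + 6.7 = 24
L_max = max([5.5, 11.8, 6.7]) = 11.8
S (sum of others) = 24 - 11.8 = 12.2
min_reach = max(0, 11.8 - 12.2) = max(0, -0.4) = 0

Answer: 0.0000 24.0000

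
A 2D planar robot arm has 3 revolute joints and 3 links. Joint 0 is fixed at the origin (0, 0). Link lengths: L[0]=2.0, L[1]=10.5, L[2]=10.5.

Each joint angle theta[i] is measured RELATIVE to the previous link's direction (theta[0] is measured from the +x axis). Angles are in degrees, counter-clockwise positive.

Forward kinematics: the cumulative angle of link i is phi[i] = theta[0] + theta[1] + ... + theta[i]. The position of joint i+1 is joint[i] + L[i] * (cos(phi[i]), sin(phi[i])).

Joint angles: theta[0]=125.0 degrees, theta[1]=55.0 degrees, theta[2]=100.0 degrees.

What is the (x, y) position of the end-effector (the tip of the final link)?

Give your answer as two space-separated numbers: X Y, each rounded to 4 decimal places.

joint[0] = (0.0000, 0.0000)  (base)
link 0: phi[0] = 125 = 125 deg
  cos(125 deg) = -0.5736, sin(125 deg) = 0.8192
  joint[1] = (0.0000, 0.0000) + 2 * (-0.5736, 0.8192) = (0.0000 + -1.1472, 0.0000 + 1.6383) = (-1.1472, 1.6383)
link 1: phi[1] = 125 + 55 = 180 deg
  cos(180 deg) = -1.0000, sin(180 deg) = 0.0000
  joint[2] = (-1.1472, 1.6383) + 10.5 * (-1.0000, 0.0000) = (-1.1472 + -10.5000, 1.6383 + 0.0000) = (-11.6472, 1.6383)
link 2: phi[2] = 125 + 55 + 100 = 280 deg
  cos(280 deg) = 0.1736, sin(280 deg) = -0.9848
  joint[3] = (-11.6472, 1.6383) + 10.5 * (0.1736, -0.9848) = (-11.6472 + 1.8233, 1.6383 + -10.3405) = (-9.8238, -8.7022)
End effector: (-9.8238, -8.7022)

Answer: -9.8238 -8.7022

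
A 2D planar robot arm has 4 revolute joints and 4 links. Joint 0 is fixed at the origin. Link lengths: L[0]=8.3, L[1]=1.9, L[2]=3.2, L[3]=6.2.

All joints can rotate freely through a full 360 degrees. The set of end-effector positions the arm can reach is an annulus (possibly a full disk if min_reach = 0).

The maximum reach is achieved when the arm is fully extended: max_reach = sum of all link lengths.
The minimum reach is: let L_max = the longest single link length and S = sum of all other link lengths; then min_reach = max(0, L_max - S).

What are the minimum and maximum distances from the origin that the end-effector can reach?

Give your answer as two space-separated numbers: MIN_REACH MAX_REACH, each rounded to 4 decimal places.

Link lengths: [8.3, 1.9, 3.2, 6.2]
max_reach = 8.3 + 1.9 + 3.2 + 6.2 = 19.6
L_max = max([8.3, 1.9, 3.2, 6.2]) = 8.3
S (sum of others) = 19.6 - 8.3 = 11.3
min_reach = max(0, 8.3 - 11.3) = max(0, -3) = 0

Answer: 0.0000 19.6000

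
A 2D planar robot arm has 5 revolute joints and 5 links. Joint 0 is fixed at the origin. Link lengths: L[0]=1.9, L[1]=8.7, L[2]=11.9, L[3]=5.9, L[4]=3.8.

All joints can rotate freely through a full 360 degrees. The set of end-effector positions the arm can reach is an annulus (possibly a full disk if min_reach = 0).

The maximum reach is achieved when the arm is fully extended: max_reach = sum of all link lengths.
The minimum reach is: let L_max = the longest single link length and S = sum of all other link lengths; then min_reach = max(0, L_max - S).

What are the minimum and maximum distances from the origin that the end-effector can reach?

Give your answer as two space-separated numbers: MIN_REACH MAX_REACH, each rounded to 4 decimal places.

Link lengths: [1.9, 8.7, 11.9, 5.9, 3.8]
max_reach = 1.9 + 8.7 + 11.9 + 5.9 + 3.8 = 32.2
L_max = max([1.9, 8.7, 11.9, 5.9, 3.8]) = 11.9
S (sum of others) = 32.2 - 11.9 = 20.3
min_reach = max(0, 11.9 - 20.3) = max(0, -8.4) = 0

Answer: 0.0000 32.2000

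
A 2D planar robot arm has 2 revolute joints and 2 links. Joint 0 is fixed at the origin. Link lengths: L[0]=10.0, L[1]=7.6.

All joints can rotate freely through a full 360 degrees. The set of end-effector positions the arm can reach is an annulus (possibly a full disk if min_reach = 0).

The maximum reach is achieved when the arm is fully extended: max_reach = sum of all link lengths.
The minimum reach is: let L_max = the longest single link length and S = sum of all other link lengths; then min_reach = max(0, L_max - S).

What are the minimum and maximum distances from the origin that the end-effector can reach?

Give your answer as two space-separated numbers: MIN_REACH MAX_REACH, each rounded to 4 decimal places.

Answer: 2.4000 17.6000

Derivation:
Link lengths: [10.0, 7.6]
max_reach = 10 + 7.6 = 17.6
L_max = max([10.0, 7.6]) = 10
S (sum of others) = 17.6 - 10 = 7.6
min_reach = max(0, 10 - 7.6) = max(0, 2.4) = 2.4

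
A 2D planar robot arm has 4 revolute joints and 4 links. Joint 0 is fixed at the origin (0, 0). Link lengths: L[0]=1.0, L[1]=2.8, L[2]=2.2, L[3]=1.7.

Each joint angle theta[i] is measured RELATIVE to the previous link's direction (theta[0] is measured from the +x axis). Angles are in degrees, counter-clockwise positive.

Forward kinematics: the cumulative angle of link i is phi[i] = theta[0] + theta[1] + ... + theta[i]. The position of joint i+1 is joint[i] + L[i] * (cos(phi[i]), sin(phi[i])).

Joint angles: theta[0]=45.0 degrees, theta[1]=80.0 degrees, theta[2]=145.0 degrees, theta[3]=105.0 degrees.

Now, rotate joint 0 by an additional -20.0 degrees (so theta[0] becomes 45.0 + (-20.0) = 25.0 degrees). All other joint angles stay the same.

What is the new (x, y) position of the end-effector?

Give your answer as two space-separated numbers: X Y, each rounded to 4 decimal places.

joint[0] = (0.0000, 0.0000)  (base)
link 0: phi[0] = 25 = 25 deg
  cos(25 deg) = 0.9063, sin(25 deg) = 0.4226
  joint[1] = (0.0000, 0.0000) + 1 * (0.9063, 0.4226) = (0.0000 + 0.9063, 0.0000 + 0.4226) = (0.9063, 0.4226)
link 1: phi[1] = 25 + 80 = 105 deg
  cos(105 deg) = -0.2588, sin(105 deg) = 0.9659
  joint[2] = (0.9063, 0.4226) + 2.8 * (-0.2588, 0.9659) = (0.9063 + -0.7247, 0.4226 + 2.7046) = (0.1816, 3.1272)
link 2: phi[2] = 25 + 80 + 145 = 250 deg
  cos(250 deg) = -0.3420, sin(250 deg) = -0.9397
  joint[3] = (0.1816, 3.1272) + 2.2 * (-0.3420, -0.9397) = (0.1816 + -0.7524, 3.1272 + -2.0673) = (-0.5708, 1.0599)
link 3: phi[3] = 25 + 80 + 145 + 105 = 355 deg
  cos(355 deg) = 0.9962, sin(355 deg) = -0.0872
  joint[4] = (-0.5708, 1.0599) + 1.7 * (0.9962, -0.0872) = (-0.5708 + 1.6935, 1.0599 + -0.1482) = (1.1227, 0.9117)
End effector: (1.1227, 0.9117)

Answer: 1.1227 0.9117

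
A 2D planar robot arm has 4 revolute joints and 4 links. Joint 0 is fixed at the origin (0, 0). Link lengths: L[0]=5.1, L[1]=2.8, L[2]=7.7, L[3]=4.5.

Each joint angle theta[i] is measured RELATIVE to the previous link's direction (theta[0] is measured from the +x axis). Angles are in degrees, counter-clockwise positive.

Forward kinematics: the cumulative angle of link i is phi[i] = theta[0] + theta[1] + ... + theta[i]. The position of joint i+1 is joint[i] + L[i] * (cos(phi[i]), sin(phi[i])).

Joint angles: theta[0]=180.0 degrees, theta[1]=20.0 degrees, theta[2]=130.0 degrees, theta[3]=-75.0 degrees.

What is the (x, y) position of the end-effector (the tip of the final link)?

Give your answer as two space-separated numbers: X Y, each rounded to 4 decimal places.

joint[0] = (0.0000, 0.0000)  (base)
link 0: phi[0] = 180 = 180 deg
  cos(180 deg) = -1.0000, sin(180 deg) = 0.0000
  joint[1] = (0.0000, 0.0000) + 5.1 * (-1.0000, 0.0000) = (0.0000 + -5.1000, 0.0000 + 0.0000) = (-5.1000, 0.0000)
link 1: phi[1] = 180 + 20 = 200 deg
  cos(200 deg) = -0.9397, sin(200 deg) = -0.3420
  joint[2] = (-5.1000, 0.0000) + 2.8 * (-0.9397, -0.3420) = (-5.1000 + -2.6311, 0.0000 + -0.9577) = (-7.7311, -0.9577)
link 2: phi[2] = 180 + 20 + 130 = 330 deg
  cos(330 deg) = 0.8660, sin(330 deg) = -0.5000
  joint[3] = (-7.7311, -0.9577) + 7.7 * (0.8660, -0.5000) = (-7.7311 + 6.6684, -0.9577 + -3.8500) = (-1.0627, -4.8077)
link 3: phi[3] = 180 + 20 + 130 + -75 = 255 deg
  cos(255 deg) = -0.2588, sin(255 deg) = -0.9659
  joint[4] = (-1.0627, -4.8077) + 4.5 * (-0.2588, -0.9659) = (-1.0627 + -1.1647, -4.8077 + -4.3467) = (-2.2274, -9.1543)
End effector: (-2.2274, -9.1543)

Answer: -2.2274 -9.1543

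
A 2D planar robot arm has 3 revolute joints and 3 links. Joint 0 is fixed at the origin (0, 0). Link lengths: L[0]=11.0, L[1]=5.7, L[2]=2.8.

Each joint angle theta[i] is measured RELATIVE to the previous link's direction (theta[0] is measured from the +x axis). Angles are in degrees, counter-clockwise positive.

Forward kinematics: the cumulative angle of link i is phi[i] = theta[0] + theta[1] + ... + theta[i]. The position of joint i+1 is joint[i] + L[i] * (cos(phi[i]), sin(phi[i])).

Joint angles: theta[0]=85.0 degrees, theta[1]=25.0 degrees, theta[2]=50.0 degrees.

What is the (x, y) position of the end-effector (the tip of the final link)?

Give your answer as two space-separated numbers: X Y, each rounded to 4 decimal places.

joint[0] = (0.0000, 0.0000)  (base)
link 0: phi[0] = 85 = 85 deg
  cos(85 deg) = 0.0872, sin(85 deg) = 0.9962
  joint[1] = (0.0000, 0.0000) + 11 * (0.0872, 0.9962) = (0.0000 + 0.9587, 0.0000 + 10.9581) = (0.9587, 10.9581)
link 1: phi[1] = 85 + 25 = 110 deg
  cos(110 deg) = -0.3420, sin(110 deg) = 0.9397
  joint[2] = (0.9587, 10.9581) + 5.7 * (-0.3420, 0.9397) = (0.9587 + -1.9495, 10.9581 + 5.3562) = (-0.9908, 16.3144)
link 2: phi[2] = 85 + 25 + 50 = 160 deg
  cos(160 deg) = -0.9397, sin(160 deg) = 0.3420
  joint[3] = (-0.9908, 16.3144) + 2.8 * (-0.9397, 0.3420) = (-0.9908 + -2.6311, 16.3144 + 0.9577) = (-3.6219, 17.2720)
End effector: (-3.6219, 17.2720)

Answer: -3.6219 17.2720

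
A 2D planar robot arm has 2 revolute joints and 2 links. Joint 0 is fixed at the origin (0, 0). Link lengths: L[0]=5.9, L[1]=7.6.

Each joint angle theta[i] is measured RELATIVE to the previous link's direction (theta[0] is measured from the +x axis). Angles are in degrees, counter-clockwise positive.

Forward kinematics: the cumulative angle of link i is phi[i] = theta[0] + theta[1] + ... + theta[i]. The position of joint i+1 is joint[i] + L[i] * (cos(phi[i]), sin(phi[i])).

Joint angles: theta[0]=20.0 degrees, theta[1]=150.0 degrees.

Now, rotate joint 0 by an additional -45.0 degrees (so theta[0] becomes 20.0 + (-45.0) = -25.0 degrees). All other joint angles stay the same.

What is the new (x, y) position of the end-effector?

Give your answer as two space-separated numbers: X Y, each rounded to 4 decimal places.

Answer: 0.9880 3.7321

Derivation:
joint[0] = (0.0000, 0.0000)  (base)
link 0: phi[0] = -25 = -25 deg
  cos(-25 deg) = 0.9063, sin(-25 deg) = -0.4226
  joint[1] = (0.0000, 0.0000) + 5.9 * (0.9063, -0.4226) = (0.0000 + 5.3472, 0.0000 + -2.4934) = (5.3472, -2.4934)
link 1: phi[1] = -25 + 150 = 125 deg
  cos(125 deg) = -0.5736, sin(125 deg) = 0.8192
  joint[2] = (5.3472, -2.4934) + 7.6 * (-0.5736, 0.8192) = (5.3472 + -4.3592, -2.4934 + 6.2256) = (0.9880, 3.7321)
End effector: (0.9880, 3.7321)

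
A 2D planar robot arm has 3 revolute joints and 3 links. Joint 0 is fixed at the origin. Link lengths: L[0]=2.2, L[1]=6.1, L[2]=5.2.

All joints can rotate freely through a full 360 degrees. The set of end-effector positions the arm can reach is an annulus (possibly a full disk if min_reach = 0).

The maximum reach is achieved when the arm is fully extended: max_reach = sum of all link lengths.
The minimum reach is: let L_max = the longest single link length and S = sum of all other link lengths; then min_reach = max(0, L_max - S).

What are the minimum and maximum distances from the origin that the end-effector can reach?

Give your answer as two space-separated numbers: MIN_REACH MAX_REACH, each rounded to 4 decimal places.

Link lengths: [2.2, 6.1, 5.2]
max_reach = 2.2 + 6.1 + 5.2 = 13.5
L_max = max([2.2, 6.1, 5.2]) = 6.1
S (sum of others) = 13.5 - 6.1 = 7.4
min_reach = max(0, 6.1 - 7.4) = max(0, -1.3) = 0

Answer: 0.0000 13.5000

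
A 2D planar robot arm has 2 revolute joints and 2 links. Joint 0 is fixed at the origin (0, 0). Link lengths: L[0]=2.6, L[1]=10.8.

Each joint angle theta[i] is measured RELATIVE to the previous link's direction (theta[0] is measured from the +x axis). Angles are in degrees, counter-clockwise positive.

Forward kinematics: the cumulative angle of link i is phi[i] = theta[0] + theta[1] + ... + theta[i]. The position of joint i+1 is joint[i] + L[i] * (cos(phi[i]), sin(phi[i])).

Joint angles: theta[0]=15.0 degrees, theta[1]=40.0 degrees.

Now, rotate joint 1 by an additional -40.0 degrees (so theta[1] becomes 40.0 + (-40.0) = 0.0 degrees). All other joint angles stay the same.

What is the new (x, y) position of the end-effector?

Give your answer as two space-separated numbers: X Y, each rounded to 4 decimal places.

Answer: 12.9434 3.4682

Derivation:
joint[0] = (0.0000, 0.0000)  (base)
link 0: phi[0] = 15 = 15 deg
  cos(15 deg) = 0.9659, sin(15 deg) = 0.2588
  joint[1] = (0.0000, 0.0000) + 2.6 * (0.9659, 0.2588) = (0.0000 + 2.5114, 0.0000 + 0.6729) = (2.5114, 0.6729)
link 1: phi[1] = 15 + 0 = 15 deg
  cos(15 deg) = 0.9659, sin(15 deg) = 0.2588
  joint[2] = (2.5114, 0.6729) + 10.8 * (0.9659, 0.2588) = (2.5114 + 10.4320, 0.6729 + 2.7952) = (12.9434, 3.4682)
End effector: (12.9434, 3.4682)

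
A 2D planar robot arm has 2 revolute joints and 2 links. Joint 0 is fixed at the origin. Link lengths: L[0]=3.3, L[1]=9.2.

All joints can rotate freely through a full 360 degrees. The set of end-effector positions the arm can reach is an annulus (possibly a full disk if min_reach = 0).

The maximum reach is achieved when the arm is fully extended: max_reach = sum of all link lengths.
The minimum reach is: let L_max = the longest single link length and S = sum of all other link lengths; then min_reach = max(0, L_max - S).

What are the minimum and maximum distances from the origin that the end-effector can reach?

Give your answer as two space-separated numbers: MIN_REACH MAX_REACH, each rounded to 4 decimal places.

Answer: 5.9000 12.5000

Derivation:
Link lengths: [3.3, 9.2]
max_reach = 3.3 + 9.2 = 12.5
L_max = max([3.3, 9.2]) = 9.2
S (sum of others) = 12.5 - 9.2 = 3.3
min_reach = max(0, 9.2 - 3.3) = max(0, 5.9) = 5.9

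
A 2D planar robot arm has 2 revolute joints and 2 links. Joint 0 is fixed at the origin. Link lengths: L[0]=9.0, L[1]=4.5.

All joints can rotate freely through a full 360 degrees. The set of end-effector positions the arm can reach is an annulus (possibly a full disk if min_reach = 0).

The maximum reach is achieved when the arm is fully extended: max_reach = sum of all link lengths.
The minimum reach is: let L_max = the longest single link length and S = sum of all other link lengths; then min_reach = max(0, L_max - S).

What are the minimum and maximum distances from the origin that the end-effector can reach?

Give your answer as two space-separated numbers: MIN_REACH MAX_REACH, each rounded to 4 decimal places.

Answer: 4.5000 13.5000

Derivation:
Link lengths: [9.0, 4.5]
max_reach = 9 + 4.5 = 13.5
L_max = max([9.0, 4.5]) = 9
S (sum of others) = 13.5 - 9 = 4.5
min_reach = max(0, 9 - 4.5) = max(0, 4.5) = 4.5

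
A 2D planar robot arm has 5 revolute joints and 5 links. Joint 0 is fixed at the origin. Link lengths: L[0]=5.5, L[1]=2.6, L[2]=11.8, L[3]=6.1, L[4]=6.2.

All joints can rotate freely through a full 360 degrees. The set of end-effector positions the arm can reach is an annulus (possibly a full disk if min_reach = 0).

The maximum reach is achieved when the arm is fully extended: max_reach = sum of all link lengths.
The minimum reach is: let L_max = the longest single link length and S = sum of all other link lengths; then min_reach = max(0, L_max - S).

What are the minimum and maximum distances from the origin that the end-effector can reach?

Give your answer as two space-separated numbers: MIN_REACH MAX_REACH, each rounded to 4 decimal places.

Link lengths: [5.5, 2.6, 11.8, 6.1, 6.2]
max_reach = 5.5 + 2.6 + 11.8 + 6.1 + 6.2 = 32.2
L_max = max([5.5, 2.6, 11.8, 6.1, 6.2]) = 11.8
S (sum of others) = 32.2 - 11.8 = 20.4
min_reach = max(0, 11.8 - 20.4) = max(0, -8.6) = 0

Answer: 0.0000 32.2000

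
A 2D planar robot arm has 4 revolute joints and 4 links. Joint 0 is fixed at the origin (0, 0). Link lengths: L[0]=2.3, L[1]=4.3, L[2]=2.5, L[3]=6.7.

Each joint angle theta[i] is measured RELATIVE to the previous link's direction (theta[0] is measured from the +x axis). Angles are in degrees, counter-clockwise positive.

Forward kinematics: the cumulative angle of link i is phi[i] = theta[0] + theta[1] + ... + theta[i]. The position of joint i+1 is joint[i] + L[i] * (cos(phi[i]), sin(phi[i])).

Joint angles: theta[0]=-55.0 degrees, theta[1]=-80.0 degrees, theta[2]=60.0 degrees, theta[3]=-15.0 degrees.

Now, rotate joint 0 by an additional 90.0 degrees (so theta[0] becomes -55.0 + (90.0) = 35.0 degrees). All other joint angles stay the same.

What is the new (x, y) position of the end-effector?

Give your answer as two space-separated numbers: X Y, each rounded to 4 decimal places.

joint[0] = (0.0000, 0.0000)  (base)
link 0: phi[0] = 35 = 35 deg
  cos(35 deg) = 0.8192, sin(35 deg) = 0.5736
  joint[1] = (0.0000, 0.0000) + 2.3 * (0.8192, 0.5736) = (0.0000 + 1.8840, 0.0000 + 1.3192) = (1.8840, 1.3192)
link 1: phi[1] = 35 + -80 = -45 deg
  cos(-45 deg) = 0.7071, sin(-45 deg) = -0.7071
  joint[2] = (1.8840, 1.3192) + 4.3 * (0.7071, -0.7071) = (1.8840 + 3.0406, 1.3192 + -3.0406) = (4.9246, -1.7213)
link 2: phi[2] = 35 + -80 + 60 = 15 deg
  cos(15 deg) = 0.9659, sin(15 deg) = 0.2588
  joint[3] = (4.9246, -1.7213) + 2.5 * (0.9659, 0.2588) = (4.9246 + 2.4148, -1.7213 + 0.6470) = (7.3394, -1.0743)
link 3: phi[3] = 35 + -80 + 60 + -15 = 0 deg
  cos(0 deg) = 1.0000, sin(0 deg) = 0.0000
  joint[4] = (7.3394, -1.0743) + 6.7 * (1.0000, 0.0000) = (7.3394 + 6.7000, -1.0743 + 0.0000) = (14.0394, -1.0743)
End effector: (14.0394, -1.0743)

Answer: 14.0394 -1.0743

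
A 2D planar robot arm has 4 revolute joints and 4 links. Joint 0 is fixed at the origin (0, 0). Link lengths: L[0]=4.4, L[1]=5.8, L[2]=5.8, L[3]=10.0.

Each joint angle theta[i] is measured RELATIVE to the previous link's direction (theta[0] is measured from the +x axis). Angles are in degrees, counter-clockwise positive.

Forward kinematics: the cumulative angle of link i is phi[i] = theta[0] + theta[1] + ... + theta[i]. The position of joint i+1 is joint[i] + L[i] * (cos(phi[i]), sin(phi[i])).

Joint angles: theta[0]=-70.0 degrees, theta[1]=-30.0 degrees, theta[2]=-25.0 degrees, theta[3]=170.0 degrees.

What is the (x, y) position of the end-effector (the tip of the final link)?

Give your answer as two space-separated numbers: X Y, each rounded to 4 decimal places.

Answer: 4.2421 -7.5265

Derivation:
joint[0] = (0.0000, 0.0000)  (base)
link 0: phi[0] = -70 = -70 deg
  cos(-70 deg) = 0.3420, sin(-70 deg) = -0.9397
  joint[1] = (0.0000, 0.0000) + 4.4 * (0.3420, -0.9397) = (0.0000 + 1.5049, 0.0000 + -4.1346) = (1.5049, -4.1346)
link 1: phi[1] = -70 + -30 = -100 deg
  cos(-100 deg) = -0.1736, sin(-100 deg) = -0.9848
  joint[2] = (1.5049, -4.1346) + 5.8 * (-0.1736, -0.9848) = (1.5049 + -1.0072, -4.1346 + -5.7119) = (0.4977, -9.8465)
link 2: phi[2] = -70 + -30 + -25 = -125 deg
  cos(-125 deg) = -0.5736, sin(-125 deg) = -0.8192
  joint[3] = (0.4977, -9.8465) + 5.8 * (-0.5736, -0.8192) = (0.4977 + -3.3267, -9.8465 + -4.7511) = (-2.8290, -14.5976)
link 3: phi[3] = -70 + -30 + -25 + 170 = 45 deg
  cos(45 deg) = 0.7071, sin(45 deg) = 0.7071
  joint[4] = (-2.8290, -14.5976) + 10 * (0.7071, 0.7071) = (-2.8290 + 7.0711, -14.5976 + 7.0711) = (4.2421, -7.5265)
End effector: (4.2421, -7.5265)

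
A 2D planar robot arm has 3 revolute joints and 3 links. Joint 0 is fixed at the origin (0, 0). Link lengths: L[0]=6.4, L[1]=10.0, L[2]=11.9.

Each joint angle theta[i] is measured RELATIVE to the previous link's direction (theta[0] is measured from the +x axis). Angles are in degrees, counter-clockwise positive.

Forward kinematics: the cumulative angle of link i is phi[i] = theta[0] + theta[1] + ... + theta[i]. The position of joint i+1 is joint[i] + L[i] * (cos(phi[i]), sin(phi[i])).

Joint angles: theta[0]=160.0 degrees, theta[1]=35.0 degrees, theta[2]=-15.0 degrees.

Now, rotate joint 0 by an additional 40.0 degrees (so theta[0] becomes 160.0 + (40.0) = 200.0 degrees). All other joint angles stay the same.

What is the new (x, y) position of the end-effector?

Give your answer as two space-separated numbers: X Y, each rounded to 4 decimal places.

joint[0] = (0.0000, 0.0000)  (base)
link 0: phi[0] = 200 = 200 deg
  cos(200 deg) = -0.9397, sin(200 deg) = -0.3420
  joint[1] = (0.0000, 0.0000) + 6.4 * (-0.9397, -0.3420) = (0.0000 + -6.0140, 0.0000 + -2.1889) = (-6.0140, -2.1889)
link 1: phi[1] = 200 + 35 = 235 deg
  cos(235 deg) = -0.5736, sin(235 deg) = -0.8192
  joint[2] = (-6.0140, -2.1889) + 10 * (-0.5736, -0.8192) = (-6.0140 + -5.7358, -2.1889 + -8.1915) = (-11.7498, -10.3804)
link 2: phi[2] = 200 + 35 + -15 = 220 deg
  cos(220 deg) = -0.7660, sin(220 deg) = -0.6428
  joint[3] = (-11.7498, -10.3804) + 11.9 * (-0.7660, -0.6428) = (-11.7498 + -9.1159, -10.3804 + -7.6492) = (-20.8657, -18.0296)
End effector: (-20.8657, -18.0296)

Answer: -20.8657 -18.0296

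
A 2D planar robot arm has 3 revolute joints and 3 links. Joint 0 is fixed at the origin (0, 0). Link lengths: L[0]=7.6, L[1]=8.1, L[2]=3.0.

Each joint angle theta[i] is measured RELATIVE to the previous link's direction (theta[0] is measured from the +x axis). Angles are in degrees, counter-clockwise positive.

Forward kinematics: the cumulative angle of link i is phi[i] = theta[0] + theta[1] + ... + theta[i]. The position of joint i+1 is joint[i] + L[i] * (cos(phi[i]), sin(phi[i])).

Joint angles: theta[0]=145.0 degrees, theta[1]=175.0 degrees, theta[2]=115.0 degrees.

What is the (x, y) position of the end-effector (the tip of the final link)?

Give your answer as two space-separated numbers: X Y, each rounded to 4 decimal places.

joint[0] = (0.0000, 0.0000)  (base)
link 0: phi[0] = 145 = 145 deg
  cos(145 deg) = -0.8192, sin(145 deg) = 0.5736
  joint[1] = (0.0000, 0.0000) + 7.6 * (-0.8192, 0.5736) = (0.0000 + -6.2256, 0.0000 + 4.3592) = (-6.2256, 4.3592)
link 1: phi[1] = 145 + 175 = 320 deg
  cos(320 deg) = 0.7660, sin(320 deg) = -0.6428
  joint[2] = (-6.2256, 4.3592) + 8.1 * (0.7660, -0.6428) = (-6.2256 + 6.2050, 4.3592 + -5.2066) = (-0.0206, -0.8474)
link 2: phi[2] = 145 + 175 + 115 = 435 deg
  cos(435 deg) = 0.2588, sin(435 deg) = 0.9659
  joint[3] = (-0.0206, -0.8474) + 3 * (0.2588, 0.9659) = (-0.0206 + 0.7765, -0.8474 + 2.8978) = (0.7559, 2.0504)
End effector: (0.7559, 2.0504)

Answer: 0.7559 2.0504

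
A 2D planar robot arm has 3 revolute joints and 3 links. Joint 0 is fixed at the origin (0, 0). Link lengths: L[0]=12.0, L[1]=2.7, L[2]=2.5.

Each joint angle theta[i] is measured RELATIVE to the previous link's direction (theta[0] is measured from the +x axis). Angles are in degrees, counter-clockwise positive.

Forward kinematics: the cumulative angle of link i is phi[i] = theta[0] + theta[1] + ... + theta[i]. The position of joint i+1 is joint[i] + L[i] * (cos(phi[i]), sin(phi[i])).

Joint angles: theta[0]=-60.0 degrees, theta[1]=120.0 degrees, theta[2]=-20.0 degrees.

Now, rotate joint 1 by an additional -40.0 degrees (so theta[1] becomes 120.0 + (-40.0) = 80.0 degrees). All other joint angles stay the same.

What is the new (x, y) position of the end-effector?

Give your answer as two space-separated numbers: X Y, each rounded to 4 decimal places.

joint[0] = (0.0000, 0.0000)  (base)
link 0: phi[0] = -60 = -60 deg
  cos(-60 deg) = 0.5000, sin(-60 deg) = -0.8660
  joint[1] = (0.0000, 0.0000) + 12 * (0.5000, -0.8660) = (0.0000 + 6.0000, 0.0000 + -10.3923) = (6.0000, -10.3923)
link 1: phi[1] = -60 + 80 = 20 deg
  cos(20 deg) = 0.9397, sin(20 deg) = 0.3420
  joint[2] = (6.0000, -10.3923) + 2.7 * (0.9397, 0.3420) = (6.0000 + 2.5372, -10.3923 + 0.9235) = (8.5372, -9.4689)
link 2: phi[2] = -60 + 80 + -20 = 0 deg
  cos(0 deg) = 1.0000, sin(0 deg) = 0.0000
  joint[3] = (8.5372, -9.4689) + 2.5 * (1.0000, 0.0000) = (8.5372 + 2.5000, -9.4689 + 0.0000) = (11.0372, -9.4689)
End effector: (11.0372, -9.4689)

Answer: 11.0372 -9.4689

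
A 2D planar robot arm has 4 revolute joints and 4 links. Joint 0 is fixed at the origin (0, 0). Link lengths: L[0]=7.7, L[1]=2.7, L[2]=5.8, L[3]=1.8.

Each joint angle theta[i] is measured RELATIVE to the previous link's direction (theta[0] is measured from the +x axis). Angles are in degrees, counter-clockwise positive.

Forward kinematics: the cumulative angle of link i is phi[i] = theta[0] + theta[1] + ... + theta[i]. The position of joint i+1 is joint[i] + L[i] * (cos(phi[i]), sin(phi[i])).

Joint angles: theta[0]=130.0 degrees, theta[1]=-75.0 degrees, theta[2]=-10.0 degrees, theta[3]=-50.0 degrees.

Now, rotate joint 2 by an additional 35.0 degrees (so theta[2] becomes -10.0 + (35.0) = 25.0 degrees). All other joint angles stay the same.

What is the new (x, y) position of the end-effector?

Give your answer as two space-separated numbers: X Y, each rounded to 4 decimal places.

Answer: -0.8348 14.7221

Derivation:
joint[0] = (0.0000, 0.0000)  (base)
link 0: phi[0] = 130 = 130 deg
  cos(130 deg) = -0.6428, sin(130 deg) = 0.7660
  joint[1] = (0.0000, 0.0000) + 7.7 * (-0.6428, 0.7660) = (0.0000 + -4.9495, 0.0000 + 5.8985) = (-4.9495, 5.8985)
link 1: phi[1] = 130 + -75 = 55 deg
  cos(55 deg) = 0.5736, sin(55 deg) = 0.8192
  joint[2] = (-4.9495, 5.8985) + 2.7 * (0.5736, 0.8192) = (-4.9495 + 1.5487, 5.8985 + 2.2117) = (-3.4008, 8.1103)
link 2: phi[2] = 130 + -75 + 25 = 80 deg
  cos(80 deg) = 0.1736, sin(80 deg) = 0.9848
  joint[3] = (-3.4008, 8.1103) + 5.8 * (0.1736, 0.9848) = (-3.4008 + 1.0072, 8.1103 + 5.7119) = (-2.3936, 13.8221)
link 3: phi[3] = 130 + -75 + 25 + -50 = 30 deg
  cos(30 deg) = 0.8660, sin(30 deg) = 0.5000
  joint[4] = (-2.3936, 13.8221) + 1.8 * (0.8660, 0.5000) = (-2.3936 + 1.5588, 13.8221 + 0.9000) = (-0.8348, 14.7221)
End effector: (-0.8348, 14.7221)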